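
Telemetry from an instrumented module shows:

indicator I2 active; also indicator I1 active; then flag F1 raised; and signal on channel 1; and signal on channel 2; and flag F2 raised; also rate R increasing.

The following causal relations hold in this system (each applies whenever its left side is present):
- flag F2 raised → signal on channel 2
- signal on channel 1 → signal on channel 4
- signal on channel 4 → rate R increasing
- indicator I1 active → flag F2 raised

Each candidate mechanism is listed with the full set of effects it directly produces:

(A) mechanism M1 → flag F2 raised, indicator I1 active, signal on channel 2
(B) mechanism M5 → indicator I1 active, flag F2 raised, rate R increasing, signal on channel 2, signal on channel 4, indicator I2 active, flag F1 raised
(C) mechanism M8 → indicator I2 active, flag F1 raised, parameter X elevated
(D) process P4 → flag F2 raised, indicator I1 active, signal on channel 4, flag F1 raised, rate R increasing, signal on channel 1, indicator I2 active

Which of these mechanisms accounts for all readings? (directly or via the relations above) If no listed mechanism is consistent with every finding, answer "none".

D

Checking each candidate against the observations:
(A) mechanism M1 — does not account for indicator I2 active, flag F1 raised, signal on channel 1, rate R increasing
(B) mechanism M5 — indicator I2 active ✓; indicator I1 active ✓; flag F1 raised ✓; signal on channel 1 ✗; signal on channel 2 ✓; flag F2 raised ✓; rate R increasing ✓
(C) mechanism M8 — indicator I2 active ✓; indicator I1 active ✗; flag F1 raised ✓; signal on channel 1 ✗; signal on channel 2 ✗; flag F2 raised ✗; rate R increasing ✗
(D) process P4 — accounts for every observation (signal on channel 2 by flag F2 raised → signal on channel 2)
(D) is the only candidate with no mismatches.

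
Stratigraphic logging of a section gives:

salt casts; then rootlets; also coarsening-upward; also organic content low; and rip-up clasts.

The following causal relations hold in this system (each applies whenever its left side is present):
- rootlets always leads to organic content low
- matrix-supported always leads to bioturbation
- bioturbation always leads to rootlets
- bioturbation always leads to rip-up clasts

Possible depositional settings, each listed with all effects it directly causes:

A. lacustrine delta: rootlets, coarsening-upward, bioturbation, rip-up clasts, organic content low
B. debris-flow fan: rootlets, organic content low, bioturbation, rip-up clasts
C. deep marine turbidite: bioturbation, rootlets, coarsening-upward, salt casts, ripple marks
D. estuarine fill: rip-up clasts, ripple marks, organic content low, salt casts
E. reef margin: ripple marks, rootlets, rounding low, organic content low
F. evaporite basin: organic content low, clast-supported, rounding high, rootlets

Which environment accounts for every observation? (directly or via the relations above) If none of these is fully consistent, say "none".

Checking each candidate against the observations:
(A) lacustrine delta — salt casts miss; rootlets match; coarsening-upward match; organic content low match; rip-up clasts match
(B) debris-flow fan — does not account for salt casts, coarsening-upward
(C) deep marine turbidite — accounts for every observation (organic content low by rootlets → organic content low)
(D) estuarine fill — salt casts match; rootlets miss; coarsening-upward miss; organic content low match; rip-up clasts match
(E) reef margin — salt casts miss; rootlets match; coarsening-upward miss; organic content low match; rip-up clasts miss
(F) evaporite basin — salt casts miss; rootlets match; coarsening-upward miss; organic content low match; rip-up clasts miss
Only (C) is consistent with every observation.

C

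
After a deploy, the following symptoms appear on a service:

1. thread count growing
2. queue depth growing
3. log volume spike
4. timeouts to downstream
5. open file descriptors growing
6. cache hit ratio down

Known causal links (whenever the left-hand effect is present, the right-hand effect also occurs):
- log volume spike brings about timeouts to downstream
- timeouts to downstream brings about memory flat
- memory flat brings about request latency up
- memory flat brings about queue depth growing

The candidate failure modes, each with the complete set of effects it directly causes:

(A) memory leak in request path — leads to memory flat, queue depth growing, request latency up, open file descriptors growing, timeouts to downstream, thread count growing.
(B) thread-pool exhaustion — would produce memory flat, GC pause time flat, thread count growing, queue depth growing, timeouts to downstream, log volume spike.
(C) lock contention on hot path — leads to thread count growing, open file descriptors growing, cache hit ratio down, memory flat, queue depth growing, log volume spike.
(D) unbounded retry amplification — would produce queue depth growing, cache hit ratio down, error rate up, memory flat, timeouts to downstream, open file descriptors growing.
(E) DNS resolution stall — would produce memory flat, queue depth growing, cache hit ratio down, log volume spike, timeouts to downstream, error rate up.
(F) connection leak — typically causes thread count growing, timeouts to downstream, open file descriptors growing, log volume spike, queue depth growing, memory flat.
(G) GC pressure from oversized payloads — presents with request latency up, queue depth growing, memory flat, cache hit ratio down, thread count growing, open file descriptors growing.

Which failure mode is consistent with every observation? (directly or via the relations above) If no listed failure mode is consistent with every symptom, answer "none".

Checking each candidate against the observations:
(A) memory leak in request path — thread count growing yes; queue depth growing yes; log volume spike NO; timeouts to downstream yes; open file descriptors growing yes; cache hit ratio down NO
(B) thread-pool exhaustion — does not account for open file descriptors growing, cache hit ratio down
(C) lock contention on hot path — accounts for every observation (timeouts to downstream by log volume spike → timeouts to downstream)
(D) unbounded retry amplification — does not account for thread count growing, log volume spike
(E) DNS resolution stall — thread count growing NO; queue depth growing yes; log volume spike yes; timeouts to downstream yes; open file descriptors growing NO; cache hit ratio down yes
(F) connection leak — does not account for cache hit ratio down
(G) GC pressure from oversized payloads — thread count growing yes; queue depth growing yes; log volume spike NO; timeouts to downstream NO; open file descriptors growing yes; cache hit ratio down yes
(C) is the only candidate with no mismatches.

C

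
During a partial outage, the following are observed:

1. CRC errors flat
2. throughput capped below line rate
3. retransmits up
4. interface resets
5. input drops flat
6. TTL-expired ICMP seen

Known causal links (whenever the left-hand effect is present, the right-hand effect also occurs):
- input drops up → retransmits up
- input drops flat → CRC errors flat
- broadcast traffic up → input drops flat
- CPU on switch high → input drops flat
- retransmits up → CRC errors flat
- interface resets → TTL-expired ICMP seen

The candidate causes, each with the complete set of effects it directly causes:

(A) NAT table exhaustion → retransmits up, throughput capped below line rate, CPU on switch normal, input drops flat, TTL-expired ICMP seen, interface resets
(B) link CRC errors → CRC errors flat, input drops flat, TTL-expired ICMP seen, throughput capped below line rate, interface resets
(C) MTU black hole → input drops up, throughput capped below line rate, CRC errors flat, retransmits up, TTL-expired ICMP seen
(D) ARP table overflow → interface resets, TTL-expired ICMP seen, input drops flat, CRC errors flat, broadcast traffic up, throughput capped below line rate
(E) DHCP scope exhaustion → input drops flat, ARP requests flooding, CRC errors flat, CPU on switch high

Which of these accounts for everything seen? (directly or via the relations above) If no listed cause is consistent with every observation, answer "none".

A

Checking each candidate against the observations:
(A) NAT table exhaustion — CRC errors flat match (through retransmits up → CRC errors flat); throughput capped below line rate match; retransmits up match; interface resets match; input drops flat match; TTL-expired ICMP seen match
(B) link CRC errors — CRC errors flat match; throughput capped below line rate match; retransmits up miss; interface resets match; input drops flat match; TTL-expired ICMP seen match
(C) MTU black hole — CRC errors flat match; throughput capped below line rate match; retransmits up match; interface resets miss; input drops flat miss; TTL-expired ICMP seen match
(D) ARP table overflow — CRC errors flat match; throughput capped below line rate match; retransmits up miss; interface resets match; input drops flat match; TTL-expired ICMP seen match
(E) DHCP scope exhaustion — does not account for throughput capped below line rate, retransmits up, interface resets, TTL-expired ICMP seen
(A) is the only candidate with no mismatches.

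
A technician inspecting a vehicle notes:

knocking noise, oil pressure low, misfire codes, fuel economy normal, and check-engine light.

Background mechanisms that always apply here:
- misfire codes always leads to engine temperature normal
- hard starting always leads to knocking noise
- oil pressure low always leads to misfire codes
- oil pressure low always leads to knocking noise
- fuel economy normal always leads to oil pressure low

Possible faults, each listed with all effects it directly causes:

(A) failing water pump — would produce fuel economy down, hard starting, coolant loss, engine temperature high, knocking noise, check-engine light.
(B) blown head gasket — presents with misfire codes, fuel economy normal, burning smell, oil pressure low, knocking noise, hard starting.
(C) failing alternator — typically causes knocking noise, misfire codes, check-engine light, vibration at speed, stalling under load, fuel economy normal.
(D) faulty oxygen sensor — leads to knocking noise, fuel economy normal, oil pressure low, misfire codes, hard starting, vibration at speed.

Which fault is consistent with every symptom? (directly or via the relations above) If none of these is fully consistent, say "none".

Testing each hypothesis:
(A) failing water pump — fails on oil pressure low, misfire codes, fuel economy normal (predicts fuel economy down, not fuel economy normal)
(B) blown head gasket — knocking noise +; oil pressure low +; misfire codes +; fuel economy normal +; check-engine light -
(C) failing alternator — knocking noise +; oil pressure low + (through fuel economy normal → oil pressure low); misfire codes +; fuel economy normal +; check-engine light +
(D) faulty oxygen sensor — knocking noise +; oil pressure low +; misfire codes +; fuel economy normal +; check-engine light -
Only (C) is consistent with every observation.

C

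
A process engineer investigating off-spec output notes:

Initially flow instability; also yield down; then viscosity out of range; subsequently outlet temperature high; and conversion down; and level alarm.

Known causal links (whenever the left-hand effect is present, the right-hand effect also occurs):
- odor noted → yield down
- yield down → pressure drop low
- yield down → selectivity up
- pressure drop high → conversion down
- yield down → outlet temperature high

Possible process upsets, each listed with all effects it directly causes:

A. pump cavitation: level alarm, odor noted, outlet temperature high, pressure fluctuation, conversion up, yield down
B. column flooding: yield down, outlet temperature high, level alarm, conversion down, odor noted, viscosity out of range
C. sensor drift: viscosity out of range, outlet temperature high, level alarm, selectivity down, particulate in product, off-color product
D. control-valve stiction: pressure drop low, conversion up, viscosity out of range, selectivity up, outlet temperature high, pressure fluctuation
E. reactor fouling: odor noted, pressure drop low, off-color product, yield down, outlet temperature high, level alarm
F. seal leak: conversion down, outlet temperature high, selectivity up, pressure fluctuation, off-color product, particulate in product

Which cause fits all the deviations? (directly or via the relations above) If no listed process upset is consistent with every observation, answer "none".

none

For each candidate, compare predicted effects to what was observed:
(A) pump cavitation — flow instability -; yield down +; viscosity out of range -; outlet temperature high +; conversion down -; level alarm +
(B) column flooding — flow instability -; yield down +; viscosity out of range +; outlet temperature high +; conversion down +; level alarm +
(C) sensor drift — flow instability -; yield down -; viscosity out of range +; outlet temperature high +; conversion down -; level alarm +
(D) control-valve stiction — flow instability -; yield down -; viscosity out of range +; outlet temperature high +; conversion down -; level alarm -
(E) reactor fouling — flow instability -; yield down +; viscosity out of range -; outlet temperature high +; conversion down -; level alarm +
(F) seal leak — flow instability -; yield down -; viscosity out of range -; outlet temperature high +; conversion down +; level alarm -
None of the listed candidates fits everything.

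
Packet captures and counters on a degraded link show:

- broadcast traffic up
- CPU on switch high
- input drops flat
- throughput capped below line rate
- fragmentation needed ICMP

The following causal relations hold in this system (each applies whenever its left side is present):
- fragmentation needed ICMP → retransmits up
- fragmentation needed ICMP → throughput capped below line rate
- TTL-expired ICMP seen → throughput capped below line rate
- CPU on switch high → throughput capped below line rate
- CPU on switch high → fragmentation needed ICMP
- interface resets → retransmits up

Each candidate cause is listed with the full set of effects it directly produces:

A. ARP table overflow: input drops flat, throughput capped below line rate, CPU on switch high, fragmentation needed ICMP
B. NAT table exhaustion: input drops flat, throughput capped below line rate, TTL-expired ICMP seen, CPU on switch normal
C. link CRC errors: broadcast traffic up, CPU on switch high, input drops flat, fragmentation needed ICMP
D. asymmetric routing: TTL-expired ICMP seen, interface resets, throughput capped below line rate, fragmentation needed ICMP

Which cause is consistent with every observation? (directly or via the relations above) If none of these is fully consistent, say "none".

C

For each candidate, compare predicted effects to what was observed:
(A) ARP table overflow — broadcast traffic up NO; CPU on switch high yes; input drops flat yes; throughput capped below line rate yes; fragmentation needed ICMP yes
(B) NAT table exhaustion — fails on broadcast traffic up, CPU on switch high, fragmentation needed ICMP (predicts CPU on switch normal, not CPU on switch high)
(C) link CRC errors — broadcast traffic up yes; CPU on switch high yes; input drops flat yes; throughput capped below line rate yes (by fragmentation needed ICMP → throughput capped below line rate); fragmentation needed ICMP yes
(D) asymmetric routing — does not account for broadcast traffic up, CPU on switch high, input drops flat
(C) is the only candidate with no mismatches.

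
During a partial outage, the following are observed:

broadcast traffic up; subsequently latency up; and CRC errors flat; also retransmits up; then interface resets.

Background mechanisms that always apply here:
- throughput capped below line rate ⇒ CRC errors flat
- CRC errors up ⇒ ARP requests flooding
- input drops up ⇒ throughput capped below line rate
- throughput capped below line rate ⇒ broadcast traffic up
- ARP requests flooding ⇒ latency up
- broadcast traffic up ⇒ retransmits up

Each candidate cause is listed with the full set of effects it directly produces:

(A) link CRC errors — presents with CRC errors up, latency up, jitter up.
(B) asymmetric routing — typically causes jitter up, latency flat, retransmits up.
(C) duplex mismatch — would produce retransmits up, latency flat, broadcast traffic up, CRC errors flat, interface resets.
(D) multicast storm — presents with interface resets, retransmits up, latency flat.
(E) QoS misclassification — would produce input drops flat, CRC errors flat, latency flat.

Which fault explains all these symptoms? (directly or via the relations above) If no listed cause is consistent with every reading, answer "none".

none

Per-candidate check:
(A) link CRC errors — fails on broadcast traffic up, CRC errors flat, retransmits up, interface resets (predicts CRC errors up, not CRC errors flat)
(B) asymmetric routing — broadcast traffic up -; latency up -; CRC errors flat -; retransmits up +; interface resets -
(C) duplex mismatch — broadcast traffic up +; latency up -; CRC errors flat +; retransmits up +; interface resets +
(D) multicast storm — broadcast traffic up -; latency up -; CRC errors flat -; retransmits up +; interface resets +
(E) QoS misclassification — fails on broadcast traffic up, latency up, retransmits up, interface resets (predicts latency flat, not latency up)
None of the listed candidates fits everything.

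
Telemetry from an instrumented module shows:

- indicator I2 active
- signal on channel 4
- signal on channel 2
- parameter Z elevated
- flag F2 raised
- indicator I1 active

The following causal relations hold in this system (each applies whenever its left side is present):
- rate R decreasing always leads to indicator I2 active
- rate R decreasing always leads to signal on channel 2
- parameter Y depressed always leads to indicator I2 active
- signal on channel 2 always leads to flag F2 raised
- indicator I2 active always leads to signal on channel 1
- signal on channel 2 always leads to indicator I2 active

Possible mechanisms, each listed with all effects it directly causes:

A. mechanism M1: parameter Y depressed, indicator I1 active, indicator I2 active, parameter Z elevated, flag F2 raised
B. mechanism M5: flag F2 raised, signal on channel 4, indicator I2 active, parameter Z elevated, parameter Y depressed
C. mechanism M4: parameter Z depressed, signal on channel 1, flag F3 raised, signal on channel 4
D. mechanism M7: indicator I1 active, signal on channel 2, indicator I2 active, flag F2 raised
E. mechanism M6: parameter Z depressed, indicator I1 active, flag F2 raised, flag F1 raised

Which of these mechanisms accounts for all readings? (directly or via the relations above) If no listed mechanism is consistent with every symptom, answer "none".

none

Testing each hypothesis:
(A) mechanism M1 — indicator I2 active ✓; signal on channel 4 ✗; signal on channel 2 ✗; parameter Z elevated ✓; flag F2 raised ✓; indicator I1 active ✓
(B) mechanism M5 — indicator I2 active ✓; signal on channel 4 ✓; signal on channel 2 ✗; parameter Z elevated ✓; flag F2 raised ✓; indicator I1 active ✗
(C) mechanism M4 — indicator I2 active ✗; signal on channel 4 ✓; signal on channel 2 ✗; parameter Z elevated ✗; flag F2 raised ✗; indicator I1 active ✗
(D) mechanism M7 — indicator I2 active ✓; signal on channel 4 ✗; signal on channel 2 ✓; parameter Z elevated ✗; flag F2 raised ✓; indicator I1 active ✓
(E) mechanism M6 — fails on indicator I2 active, signal on channel 4, signal on channel 2, parameter Z elevated (predicts parameter Z depressed, not parameter Z elevated)
None of the listed candidates fits everything.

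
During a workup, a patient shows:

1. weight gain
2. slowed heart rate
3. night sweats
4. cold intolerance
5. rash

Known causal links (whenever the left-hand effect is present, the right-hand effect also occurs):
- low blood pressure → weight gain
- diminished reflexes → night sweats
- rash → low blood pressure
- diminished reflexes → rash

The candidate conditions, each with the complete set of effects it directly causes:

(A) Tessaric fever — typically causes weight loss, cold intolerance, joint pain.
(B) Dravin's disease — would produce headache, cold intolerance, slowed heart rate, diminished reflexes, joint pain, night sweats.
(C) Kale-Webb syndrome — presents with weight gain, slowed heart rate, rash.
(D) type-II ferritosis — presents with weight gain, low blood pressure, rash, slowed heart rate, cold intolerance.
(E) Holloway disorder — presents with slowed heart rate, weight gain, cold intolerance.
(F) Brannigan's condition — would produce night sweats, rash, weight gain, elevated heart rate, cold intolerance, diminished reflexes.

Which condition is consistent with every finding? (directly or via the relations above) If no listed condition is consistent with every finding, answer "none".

B

Checking each candidate against the observations:
(A) Tessaric fever — weight gain -; slowed heart rate -; night sweats -; cold intolerance +; rash -
(B) Dravin's disease — weight gain + (via diminished reflexes → rash → low blood pressure → weight gain); slowed heart rate +; night sweats +; cold intolerance +; rash + (via diminished reflexes → rash)
(C) Kale-Webb syndrome — does not account for night sweats, cold intolerance
(D) type-II ferritosis — does not account for night sweats
(E) Holloway disorder — does not account for night sweats, rash
(F) Brannigan's condition — fails on slowed heart rate (predicts elevated heart rate, not slowed heart rate)
(B) alone accounts for all the evidence.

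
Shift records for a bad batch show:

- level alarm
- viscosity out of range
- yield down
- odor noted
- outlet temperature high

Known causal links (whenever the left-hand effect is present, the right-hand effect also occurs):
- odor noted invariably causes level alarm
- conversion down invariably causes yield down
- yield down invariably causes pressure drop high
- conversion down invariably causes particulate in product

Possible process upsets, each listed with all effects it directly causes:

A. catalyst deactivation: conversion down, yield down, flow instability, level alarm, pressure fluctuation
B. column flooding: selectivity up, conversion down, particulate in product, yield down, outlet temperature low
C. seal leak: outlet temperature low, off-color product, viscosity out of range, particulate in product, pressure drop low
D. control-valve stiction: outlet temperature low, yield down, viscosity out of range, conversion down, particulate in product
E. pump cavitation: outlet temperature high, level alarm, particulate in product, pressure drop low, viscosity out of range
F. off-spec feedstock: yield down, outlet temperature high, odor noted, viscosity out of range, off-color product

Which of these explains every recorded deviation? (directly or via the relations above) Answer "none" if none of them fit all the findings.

F

Checking each candidate against the observations:
(A) catalyst deactivation — level alarm ✓; viscosity out of range ✗; yield down ✓; odor noted ✗; outlet temperature high ✗
(B) column flooding — fails on level alarm, viscosity out of range, odor noted, outlet temperature high (predicts outlet temperature low, not outlet temperature high)
(C) seal leak — fails on level alarm, yield down, odor noted, outlet temperature high (predicts outlet temperature low, not outlet temperature high)
(D) control-valve stiction — fails on level alarm, odor noted, outlet temperature high (predicts outlet temperature low, not outlet temperature high)
(E) pump cavitation — level alarm ✓; viscosity out of range ✓; yield down ✗; odor noted ✗; outlet temperature high ✓
(F) off-spec feedstock — level alarm ✓ (through odor noted → level alarm); viscosity out of range ✓; yield down ✓; odor noted ✓; outlet temperature high ✓
Only (F) is consistent with every observation.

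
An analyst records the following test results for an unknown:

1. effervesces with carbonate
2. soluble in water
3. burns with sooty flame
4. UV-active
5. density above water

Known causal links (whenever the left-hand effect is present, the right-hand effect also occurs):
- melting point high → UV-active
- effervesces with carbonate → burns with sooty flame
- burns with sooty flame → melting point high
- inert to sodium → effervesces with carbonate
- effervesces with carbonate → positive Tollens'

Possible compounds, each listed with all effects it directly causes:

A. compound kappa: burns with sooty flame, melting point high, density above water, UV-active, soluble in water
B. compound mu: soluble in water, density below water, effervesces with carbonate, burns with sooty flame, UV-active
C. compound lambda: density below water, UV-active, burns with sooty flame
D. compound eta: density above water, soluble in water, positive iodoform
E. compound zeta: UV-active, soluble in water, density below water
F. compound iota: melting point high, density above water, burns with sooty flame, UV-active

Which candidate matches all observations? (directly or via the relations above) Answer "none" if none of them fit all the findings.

none

Testing each hypothesis:
(A) compound kappa — effervesces with carbonate ✗; soluble in water ✓; burns with sooty flame ✓; UV-active ✓; density above water ✓
(B) compound mu — fails on density above water (predicts density below water, not density above water)
(C) compound lambda — effervesces with carbonate ✗; soluble in water ✗; burns with sooty flame ✓; UV-active ✓; density above water ✗
(D) compound eta — effervesces with carbonate ✗; soluble in water ✓; burns with sooty flame ✗; UV-active ✗; density above water ✓
(E) compound zeta — effervesces with carbonate ✗; soluble in water ✓; burns with sooty flame ✗; UV-active ✓; density above water ✗
(F) compound iota — does not account for effervesces with carbonate, soluble in water
None of the listed candidates fits everything.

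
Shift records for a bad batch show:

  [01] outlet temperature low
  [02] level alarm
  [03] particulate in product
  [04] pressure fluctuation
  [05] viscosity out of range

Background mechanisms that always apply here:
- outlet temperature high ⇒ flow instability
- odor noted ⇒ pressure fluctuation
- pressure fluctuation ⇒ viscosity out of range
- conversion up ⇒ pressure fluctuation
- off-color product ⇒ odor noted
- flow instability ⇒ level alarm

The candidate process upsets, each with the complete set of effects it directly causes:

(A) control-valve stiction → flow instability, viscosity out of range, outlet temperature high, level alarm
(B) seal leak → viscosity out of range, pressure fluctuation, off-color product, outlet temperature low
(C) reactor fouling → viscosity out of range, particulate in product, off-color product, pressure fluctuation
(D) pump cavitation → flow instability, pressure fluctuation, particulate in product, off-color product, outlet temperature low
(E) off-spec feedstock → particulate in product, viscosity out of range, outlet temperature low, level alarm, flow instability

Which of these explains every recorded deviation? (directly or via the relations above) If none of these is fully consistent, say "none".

Per-candidate check:
(A) control-valve stiction — outlet temperature low miss; level alarm match; particulate in product miss; pressure fluctuation miss; viscosity out of range match
(B) seal leak — does not account for level alarm, particulate in product
(C) reactor fouling — outlet temperature low miss; level alarm miss; particulate in product match; pressure fluctuation match; viscosity out of range match
(D) pump cavitation — accounts for every observation (level alarm via flow instability → level alarm)
(E) off-spec feedstock — does not account for pressure fluctuation
(D) alone accounts for all the evidence.

D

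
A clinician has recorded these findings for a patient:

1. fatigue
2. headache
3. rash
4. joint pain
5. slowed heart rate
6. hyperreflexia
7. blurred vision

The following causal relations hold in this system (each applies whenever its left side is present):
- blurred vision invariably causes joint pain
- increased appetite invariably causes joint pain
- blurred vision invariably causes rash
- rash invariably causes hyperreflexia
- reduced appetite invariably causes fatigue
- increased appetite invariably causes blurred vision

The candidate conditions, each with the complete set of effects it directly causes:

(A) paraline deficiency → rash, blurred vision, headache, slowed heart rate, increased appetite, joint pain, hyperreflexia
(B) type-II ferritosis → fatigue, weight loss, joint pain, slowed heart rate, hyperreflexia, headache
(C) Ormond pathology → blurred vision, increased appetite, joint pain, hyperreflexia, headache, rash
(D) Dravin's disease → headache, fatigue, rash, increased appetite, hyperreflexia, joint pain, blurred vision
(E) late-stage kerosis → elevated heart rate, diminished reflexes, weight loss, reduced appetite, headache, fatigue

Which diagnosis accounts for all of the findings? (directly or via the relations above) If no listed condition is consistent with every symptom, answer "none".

none

For each candidate, compare predicted effects to what was observed:
(A) paraline deficiency — fatigue miss; headache match; rash match; joint pain match; slowed heart rate match; hyperreflexia match; blurred vision match
(B) type-II ferritosis — does not account for rash, blurred vision
(C) Ormond pathology — fatigue miss; headache match; rash match; joint pain match; slowed heart rate miss; hyperreflexia match; blurred vision match
(D) Dravin's disease — fatigue match; headache match; rash match; joint pain match; slowed heart rate miss; hyperreflexia match; blurred vision match
(E) late-stage kerosis — fails on rash, joint pain, slowed heart rate, hyperreflexia, blurred vision (predicts elevated heart rate, not slowed heart rate; predicts diminished reflexes, not hyperreflexia)
None of the listed candidates fits everything.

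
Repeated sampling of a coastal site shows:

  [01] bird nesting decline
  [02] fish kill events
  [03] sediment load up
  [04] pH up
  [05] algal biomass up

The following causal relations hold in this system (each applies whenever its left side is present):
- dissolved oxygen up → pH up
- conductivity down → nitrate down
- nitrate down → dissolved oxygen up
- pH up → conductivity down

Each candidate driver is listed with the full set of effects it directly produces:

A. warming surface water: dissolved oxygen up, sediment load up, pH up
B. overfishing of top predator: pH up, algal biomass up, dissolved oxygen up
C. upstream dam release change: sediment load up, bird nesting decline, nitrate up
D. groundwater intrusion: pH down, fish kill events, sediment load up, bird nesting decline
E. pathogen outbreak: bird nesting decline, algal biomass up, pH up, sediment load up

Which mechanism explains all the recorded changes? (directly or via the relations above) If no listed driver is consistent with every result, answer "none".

none

Per-candidate check:
(A) warming surface water — bird nesting decline miss; fish kill events miss; sediment load up match; pH up match; algal biomass up miss
(B) overfishing of top predator — bird nesting decline miss; fish kill events miss; sediment load up miss; pH up match; algal biomass up match
(C) upstream dam release change — bird nesting decline match; fish kill events miss; sediment load up match; pH up miss; algal biomass up miss
(D) groundwater intrusion — fails on pH up, algal biomass up (predicts pH down, not pH up)
(E) pathogen outbreak — does not account for fish kill events
No candidate is consistent with all observations.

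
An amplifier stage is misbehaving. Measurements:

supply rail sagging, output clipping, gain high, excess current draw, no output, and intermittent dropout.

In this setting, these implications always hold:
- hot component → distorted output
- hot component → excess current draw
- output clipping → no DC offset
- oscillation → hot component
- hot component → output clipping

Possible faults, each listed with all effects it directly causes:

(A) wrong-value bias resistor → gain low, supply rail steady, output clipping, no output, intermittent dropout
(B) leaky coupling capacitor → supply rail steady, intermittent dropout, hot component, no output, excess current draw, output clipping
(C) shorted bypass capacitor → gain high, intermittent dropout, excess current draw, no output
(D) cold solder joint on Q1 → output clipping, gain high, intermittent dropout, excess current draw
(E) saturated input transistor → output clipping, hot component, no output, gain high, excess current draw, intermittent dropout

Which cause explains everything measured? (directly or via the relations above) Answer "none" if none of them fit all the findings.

none

Testing each hypothesis:
(A) wrong-value bias resistor — supply rail sagging ✗; output clipping ✓; gain high ✗; excess current draw ✗; no output ✓; intermittent dropout ✓
(B) leaky coupling capacitor — supply rail sagging ✗; output clipping ✓; gain high ✗; excess current draw ✓; no output ✓; intermittent dropout ✓
(C) shorted bypass capacitor — does not account for supply rail sagging, output clipping
(D) cold solder joint on Q1 — supply rail sagging ✗; output clipping ✓; gain high ✓; excess current draw ✓; no output ✗; intermittent dropout ✓
(E) saturated input transistor — supply rail sagging ✗; output clipping ✓; gain high ✓; excess current draw ✓; no output ✓; intermittent dropout ✓
None of the listed candidates fits everything.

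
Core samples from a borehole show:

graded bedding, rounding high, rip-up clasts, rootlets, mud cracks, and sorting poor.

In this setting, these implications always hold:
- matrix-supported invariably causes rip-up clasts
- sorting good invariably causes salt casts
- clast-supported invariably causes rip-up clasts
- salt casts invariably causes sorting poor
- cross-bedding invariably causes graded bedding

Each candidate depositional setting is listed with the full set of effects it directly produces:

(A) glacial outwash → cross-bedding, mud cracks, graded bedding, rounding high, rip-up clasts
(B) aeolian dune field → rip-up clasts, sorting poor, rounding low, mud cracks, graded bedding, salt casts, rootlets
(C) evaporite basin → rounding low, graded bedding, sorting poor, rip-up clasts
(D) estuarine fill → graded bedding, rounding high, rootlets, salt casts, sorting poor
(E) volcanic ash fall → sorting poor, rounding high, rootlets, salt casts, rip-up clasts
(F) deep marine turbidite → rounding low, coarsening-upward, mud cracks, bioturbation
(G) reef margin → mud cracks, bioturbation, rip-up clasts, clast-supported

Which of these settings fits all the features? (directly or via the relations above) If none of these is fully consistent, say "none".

Checking each candidate against the observations:
(A) glacial outwash — graded bedding ✓; rounding high ✓; rip-up clasts ✓; rootlets ✗; mud cracks ✓; sorting poor ✗
(B) aeolian dune field — graded bedding ✓; rounding high ✗; rip-up clasts ✓; rootlets ✓; mud cracks ✓; sorting poor ✓
(C) evaporite basin — graded bedding ✓; rounding high ✗; rip-up clasts ✓; rootlets ✗; mud cracks ✗; sorting poor ✓
(D) estuarine fill — graded bedding ✓; rounding high ✓; rip-up clasts ✗; rootlets ✓; mud cracks ✗; sorting poor ✓
(E) volcanic ash fall — graded bedding ✗; rounding high ✓; rip-up clasts ✓; rootlets ✓; mud cracks ✗; sorting poor ✓
(F) deep marine turbidite — graded bedding ✗; rounding high ✗; rip-up clasts ✗; rootlets ✗; mud cracks ✓; sorting poor ✗
(G) reef margin — does not account for graded bedding, rounding high, rootlets, sorting poor
None of the listed candidates fits everything.

none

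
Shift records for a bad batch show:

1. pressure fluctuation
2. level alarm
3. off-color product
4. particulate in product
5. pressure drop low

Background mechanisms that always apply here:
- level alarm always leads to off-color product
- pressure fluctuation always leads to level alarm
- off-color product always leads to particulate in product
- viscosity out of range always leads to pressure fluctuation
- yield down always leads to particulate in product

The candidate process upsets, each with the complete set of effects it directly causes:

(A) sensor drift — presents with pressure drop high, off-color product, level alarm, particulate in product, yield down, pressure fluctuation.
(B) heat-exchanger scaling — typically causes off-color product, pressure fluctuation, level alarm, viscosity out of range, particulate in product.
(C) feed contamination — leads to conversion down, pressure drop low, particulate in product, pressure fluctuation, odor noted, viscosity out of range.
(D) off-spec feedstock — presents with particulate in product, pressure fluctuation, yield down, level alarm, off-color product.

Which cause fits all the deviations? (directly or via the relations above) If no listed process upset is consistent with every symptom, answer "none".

C

Per-candidate check:
(A) sensor drift — pressure fluctuation match; level alarm match; off-color product match; particulate in product match; pressure drop low miss
(B) heat-exchanger scaling — pressure fluctuation match; level alarm match; off-color product match; particulate in product match; pressure drop low miss
(C) feed contamination — accounts for every observation (level alarm by pressure fluctuation → level alarm)
(D) off-spec feedstock — pressure fluctuation match; level alarm match; off-color product match; particulate in product match; pressure drop low miss
Only (C) is consistent with every observation.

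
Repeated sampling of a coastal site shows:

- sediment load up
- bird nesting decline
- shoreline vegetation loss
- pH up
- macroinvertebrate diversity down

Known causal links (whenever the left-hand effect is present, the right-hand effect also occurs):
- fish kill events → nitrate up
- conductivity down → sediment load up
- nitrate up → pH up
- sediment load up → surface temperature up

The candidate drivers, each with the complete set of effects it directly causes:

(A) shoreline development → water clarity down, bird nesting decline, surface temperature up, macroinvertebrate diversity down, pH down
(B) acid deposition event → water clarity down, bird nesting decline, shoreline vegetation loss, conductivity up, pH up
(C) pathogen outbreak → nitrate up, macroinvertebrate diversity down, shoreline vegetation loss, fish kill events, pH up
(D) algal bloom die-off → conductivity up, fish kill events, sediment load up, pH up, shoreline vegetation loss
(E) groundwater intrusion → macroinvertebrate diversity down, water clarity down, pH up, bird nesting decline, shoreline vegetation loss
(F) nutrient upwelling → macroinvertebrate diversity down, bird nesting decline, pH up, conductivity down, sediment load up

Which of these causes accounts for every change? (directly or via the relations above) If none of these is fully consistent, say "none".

Per-candidate check:
(A) shoreline development — sediment load up miss; bird nesting decline match; shoreline vegetation loss miss; pH up miss; macroinvertebrate diversity down match
(B) acid deposition event — sediment load up miss; bird nesting decline match; shoreline vegetation loss match; pH up match; macroinvertebrate diversity down miss
(C) pathogen outbreak — sediment load up miss; bird nesting decline miss; shoreline vegetation loss match; pH up match; macroinvertebrate diversity down match
(D) algal bloom die-off — does not account for bird nesting decline, macroinvertebrate diversity down
(E) groundwater intrusion — sediment load up miss; bird nesting decline match; shoreline vegetation loss match; pH up match; macroinvertebrate diversity down match
(F) nutrient upwelling — sediment load up match; bird nesting decline match; shoreline vegetation loss miss; pH up match; macroinvertebrate diversity down match
No candidate is consistent with all observations.

none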